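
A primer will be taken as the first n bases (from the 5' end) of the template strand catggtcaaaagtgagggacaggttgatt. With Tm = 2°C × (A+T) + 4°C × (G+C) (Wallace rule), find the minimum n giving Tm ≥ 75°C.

First 25 bases: CATGGTCAAAAGTGAGGGACAGGTT → Tm = 74°C (< 75°C)
First 26 bases: CATGGTCAAAAGTGAGGGACAGGTTG → Tm = 78°C (≥ 75°C)
Each additional base adds 2°C (A/T) or 4°C (G/C), so Tm is non-decreasing in n; n = 26 is the first length to reach 75°C.

n = 26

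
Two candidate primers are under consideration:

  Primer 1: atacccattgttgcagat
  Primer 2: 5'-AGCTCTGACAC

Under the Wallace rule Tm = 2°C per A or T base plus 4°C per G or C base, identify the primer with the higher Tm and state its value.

Primer 1: A+T=11, G+C=7 → Tm = 2(11)+4(7) = 50°C
Primer 2: A+T=5, G+C=6 → Tm = 2(5)+4(6) = 34°C
50°C vs 34°C → primer 1 is higher.

Primer 1, 50°C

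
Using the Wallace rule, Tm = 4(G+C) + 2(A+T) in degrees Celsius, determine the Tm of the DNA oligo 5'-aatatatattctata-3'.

Base counts: G=0, A=7, T=7, C=1
A+T = 14, G+C = 1
Tm = 4·1 + 2·14 = 4 + 28 = 32°C

32°C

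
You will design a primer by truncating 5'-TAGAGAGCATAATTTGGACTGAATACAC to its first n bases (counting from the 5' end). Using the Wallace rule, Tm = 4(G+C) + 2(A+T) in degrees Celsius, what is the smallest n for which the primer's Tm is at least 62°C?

n = 23

First 22 bases: TAGAGAGCATAATTTGGACTGA → Tm = 60°C (< 62°C)
First 23 bases: TAGAGAGCATAATTTGGACTGAA → Tm = 62°C (≥ 62°C)
Each additional base adds 2°C (A/T) or 4°C (G/C), so Tm is non-decreasing in n; n = 23 is the first length to reach 62°C.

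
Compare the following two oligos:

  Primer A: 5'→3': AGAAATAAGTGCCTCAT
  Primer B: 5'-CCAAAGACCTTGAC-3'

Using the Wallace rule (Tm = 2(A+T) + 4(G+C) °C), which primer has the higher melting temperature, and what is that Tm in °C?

Primer A: A+T=11, G+C=6 → Tm = 2(11)+4(6) = 46°C
Primer B: A+T=7, G+C=7 → Tm = 2(7)+4(7) = 42°C
46°C vs 42°C → primer A is higher.

Primer A, 46°C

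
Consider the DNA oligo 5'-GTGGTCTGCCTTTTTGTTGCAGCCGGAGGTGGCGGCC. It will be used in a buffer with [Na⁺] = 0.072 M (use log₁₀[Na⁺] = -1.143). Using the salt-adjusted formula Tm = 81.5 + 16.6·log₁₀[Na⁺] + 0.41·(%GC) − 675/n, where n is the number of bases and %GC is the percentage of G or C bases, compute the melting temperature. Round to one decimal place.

70.9°C

Length n = 37. T=11, C=9, A=2, G=15
G+C = 24, so %GC = 24/37 × 100 = 64.865%
Salt term: 16.6 × (-1.143) = -18.974
GC term: 0.41 × 64.865 = 26.595; length term: −675/37 = −18.243
Tm = 81.5 + (-18.974) + 26.595 − 18.243 = 70.878 → 70.9°C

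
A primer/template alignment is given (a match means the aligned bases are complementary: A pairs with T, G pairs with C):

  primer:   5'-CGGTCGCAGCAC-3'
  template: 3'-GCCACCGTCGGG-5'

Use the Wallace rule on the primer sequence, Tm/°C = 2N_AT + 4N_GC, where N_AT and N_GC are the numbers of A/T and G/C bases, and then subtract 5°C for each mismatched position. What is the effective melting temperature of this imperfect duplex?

32°C

Primer base counts: A=2, T=1, G=4, C=5 → A+T=3, G+C=9
Perfect-match Tm = 2(3) + 4(9) = 6 + 36 = 42°C
Mismatches (positions where the bases are not complementary): 2 (at positions 5, 11)
Effective Tm = 42 − 2×5 = 42 − 10 = 32°C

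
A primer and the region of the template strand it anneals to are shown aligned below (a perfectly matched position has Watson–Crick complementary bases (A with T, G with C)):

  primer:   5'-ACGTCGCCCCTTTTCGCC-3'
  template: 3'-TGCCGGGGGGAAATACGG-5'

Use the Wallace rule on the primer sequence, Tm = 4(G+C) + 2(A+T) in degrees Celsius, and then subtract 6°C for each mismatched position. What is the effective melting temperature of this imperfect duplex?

36°C

Primer base counts: A=1, T=5, G=3, C=9 → A+T=6, G+C=12
Perfect-match Tm = 2(6) + 4(12) = 12 + 48 = 60°C
Mismatches (positions where the bases are not complementary): 4 (at positions 4, 6, 14, 15)
Effective Tm = 60 − 4×6 = 60 − 24 = 36°C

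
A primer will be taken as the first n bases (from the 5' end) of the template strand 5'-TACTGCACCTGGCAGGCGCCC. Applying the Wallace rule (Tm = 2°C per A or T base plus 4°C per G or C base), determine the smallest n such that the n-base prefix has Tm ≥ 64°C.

n = 19

First 18 bases: TACTGCACCTGGCAGGCG → Tm = 60°C (< 64°C)
First 19 bases: TACTGCACCTGGCAGGCGC → Tm = 64°C (≥ 64°C)
Each additional base adds 2°C (A/T) or 4°C (G/C), so Tm is non-decreasing in n; n = 19 is the first length to reach 64°C.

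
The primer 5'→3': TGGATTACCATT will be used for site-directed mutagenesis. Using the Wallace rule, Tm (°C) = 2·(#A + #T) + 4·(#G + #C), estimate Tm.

32°C

Scanning the sequence gives C=2, T=5, G=2, A=3.
AT pairs contribute 8, GC pairs contribute 4.
Tm = 4·4 + 2·8 = 16 + 16 = 32°C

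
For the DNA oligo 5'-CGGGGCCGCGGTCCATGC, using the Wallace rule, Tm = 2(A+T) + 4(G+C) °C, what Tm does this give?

66°C

G=8, T=2, A=1, C=7
A+T = 3, G+C = 15
Tm = 2×3 + 4×15 = 66°C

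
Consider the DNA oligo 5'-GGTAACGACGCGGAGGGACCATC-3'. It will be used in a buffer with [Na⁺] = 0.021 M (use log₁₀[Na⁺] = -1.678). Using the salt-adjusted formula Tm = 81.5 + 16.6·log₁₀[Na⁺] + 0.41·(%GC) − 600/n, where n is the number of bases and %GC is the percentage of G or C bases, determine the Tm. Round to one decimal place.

Length n = 23. Scanning the sequence gives G=9, T=2, C=6, A=6.
G+C = 15, so %GC = 15/23 × 100 = 65.217%
Salt term: 16.6 × (-1.678) = -27.855
GC term: 0.41 × 65.217 = 26.739; length term: −600/23 = −26.087
Tm = 81.5 + (-27.855) + 26.739 − 26.087 = 54.297 → 54.3°C

54.3°C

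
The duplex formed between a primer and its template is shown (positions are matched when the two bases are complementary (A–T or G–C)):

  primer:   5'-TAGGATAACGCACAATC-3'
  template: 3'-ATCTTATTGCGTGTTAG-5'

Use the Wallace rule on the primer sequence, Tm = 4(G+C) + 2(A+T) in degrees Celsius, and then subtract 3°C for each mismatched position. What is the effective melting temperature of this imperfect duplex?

45°C

Primer base counts: A=7, T=3, G=3, C=4 → A+T=10, G+C=7
Perfect-match Tm = 2(10) + 4(7) = 20 + 28 = 48°C
Mismatches (positions where the bases are not complementary): 1 (at position 4)
Effective Tm = 48 − 1×3 = 48 − 3 = 45°C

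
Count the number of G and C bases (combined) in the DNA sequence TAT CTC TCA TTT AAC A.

4

Counting bases: C=4, G=0, A=5, T=7
G+C = 0 + 4 = 4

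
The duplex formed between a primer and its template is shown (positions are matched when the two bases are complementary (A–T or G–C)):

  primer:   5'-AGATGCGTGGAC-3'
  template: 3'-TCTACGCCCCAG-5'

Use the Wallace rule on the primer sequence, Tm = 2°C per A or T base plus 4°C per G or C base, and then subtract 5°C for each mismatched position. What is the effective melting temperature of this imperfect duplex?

28°C

Primer base counts: A=3, T=2, G=5, C=2 → A+T=5, G+C=7
Perfect-match Tm = 2(5) + 4(7) = 10 + 28 = 38°C
Mismatches (positions where the bases are not complementary): 2 (at positions 8, 11)
Effective Tm = 38 − 2×5 = 38 − 10 = 28°C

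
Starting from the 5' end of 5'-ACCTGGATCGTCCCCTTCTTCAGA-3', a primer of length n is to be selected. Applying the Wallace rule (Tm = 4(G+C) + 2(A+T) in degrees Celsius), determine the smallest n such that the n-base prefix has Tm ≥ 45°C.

n = 14

First 13 bases: ACCTGGATCGTCC → Tm = 42°C (< 45°C)
First 14 bases: ACCTGGATCGTCCC → Tm = 46°C (≥ 45°C)
Since every base adds ≥2°C, Tm only increases with n, so the threshold is first crossed at n = 14.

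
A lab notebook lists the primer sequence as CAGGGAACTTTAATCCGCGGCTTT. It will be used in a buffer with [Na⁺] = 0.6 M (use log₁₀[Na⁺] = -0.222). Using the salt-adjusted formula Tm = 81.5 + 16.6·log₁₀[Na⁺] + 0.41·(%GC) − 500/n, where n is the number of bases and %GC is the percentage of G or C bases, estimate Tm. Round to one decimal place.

77.5°C

Length n = 24. T=7, C=6, A=5, G=6
G+C = 12, so %GC = 12/24 × 100 = 50%
Salt term: 16.6 × (-0.222) = -3.685
GC term: 0.41 × 50 = 20.5; length term: −500/24 = −20.833
Tm = 81.5 + (-3.685) + 20.5 − 20.833 = 77.482 → 77.5°C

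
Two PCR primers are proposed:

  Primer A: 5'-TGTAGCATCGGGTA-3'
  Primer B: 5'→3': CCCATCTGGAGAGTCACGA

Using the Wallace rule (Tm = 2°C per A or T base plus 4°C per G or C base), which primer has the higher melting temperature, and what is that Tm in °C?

Primer A: A+T=7, G+C=7 → Tm = 2(7)+4(7) = 42°C
Primer B: A+T=8, G+C=11 → Tm = 2(8)+4(11) = 60°C
42°C vs 60°C → primer B is higher.

Primer B, 60°C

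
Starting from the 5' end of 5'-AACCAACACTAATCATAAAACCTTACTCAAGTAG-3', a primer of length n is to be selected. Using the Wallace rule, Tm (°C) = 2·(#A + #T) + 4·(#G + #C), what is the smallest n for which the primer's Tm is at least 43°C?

n = 17

First 16 bases: AACCAACACTAATCAT → Tm = 42°C (< 43°C)
First 17 bases: AACCAACACTAATCATA → Tm = 44°C (≥ 43°C)
Each additional base adds 2°C (A/T) or 4°C (G/C), so Tm is non-decreasing in n; n = 17 is the first length to reach 43°C.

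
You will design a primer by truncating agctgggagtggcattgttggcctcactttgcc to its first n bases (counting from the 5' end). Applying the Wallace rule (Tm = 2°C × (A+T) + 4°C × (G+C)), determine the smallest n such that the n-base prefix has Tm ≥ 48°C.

First 14 bases: AGCTGGGAGTGGCA → Tm = 46°C (< 48°C)
First 15 bases: AGCTGGGAGTGGCAT → Tm = 48°C (≥ 48°C)
Since every base adds ≥2°C, Tm only increases with n, so the threshold is first crossed at n = 15.

n = 15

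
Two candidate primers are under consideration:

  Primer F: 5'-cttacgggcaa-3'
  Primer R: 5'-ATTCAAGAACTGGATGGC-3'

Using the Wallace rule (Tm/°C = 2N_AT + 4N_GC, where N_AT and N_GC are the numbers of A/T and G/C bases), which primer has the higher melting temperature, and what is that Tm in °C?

Primer R, 52°C

Primer F: A+T=5, G+C=6 → Tm = 2(5)+4(6) = 34°C
Primer R: A+T=10, G+C=8 → Tm = 2(10)+4(8) = 52°C
34°C vs 52°C → primer R is higher.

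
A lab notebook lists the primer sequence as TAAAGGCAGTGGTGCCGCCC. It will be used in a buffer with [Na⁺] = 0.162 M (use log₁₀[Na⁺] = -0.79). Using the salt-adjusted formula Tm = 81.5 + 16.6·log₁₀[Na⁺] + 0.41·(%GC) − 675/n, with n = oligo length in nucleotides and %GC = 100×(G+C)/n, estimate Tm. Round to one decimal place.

61.3°C

Length n = 20. Base counts: A=4, T=3, G=7, C=6
G+C = 13, so %GC = 13/20 × 100 = 65%
Salt term: 16.6 × (-0.79) = -13.114
GC term: 0.41 × 65 = 26.65; length term: −675/20 = −33.75
Tm = 81.5 + (-13.114) + 26.65 − 33.75 = 61.286 → 61.3°C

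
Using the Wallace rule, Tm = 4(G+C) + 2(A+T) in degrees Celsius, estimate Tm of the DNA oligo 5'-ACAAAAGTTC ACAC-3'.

38°C

Scanning the sequence gives G=1, T=2, C=4, A=7.
So N_AT = 9 and N_GC = 5.
Tm = 2(9) + 4(5) = 18 + 20 = 38°C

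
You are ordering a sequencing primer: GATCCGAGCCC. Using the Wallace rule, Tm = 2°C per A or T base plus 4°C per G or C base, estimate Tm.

38°C

Scanning the sequence gives C=5, T=1, G=3, A=2.
AT pairs contribute 3, GC pairs contribute 8.
Tm = 2×3 + 4×8 = 38°C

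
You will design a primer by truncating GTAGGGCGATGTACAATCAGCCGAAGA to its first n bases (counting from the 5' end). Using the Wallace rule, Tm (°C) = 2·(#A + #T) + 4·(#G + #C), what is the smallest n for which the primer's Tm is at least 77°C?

First 25 bases: GTAGGGCGATGTACAATCAGCCGAA → Tm = 76°C (< 77°C)
First 26 bases: GTAGGGCGATGTACAATCAGCCGAAG → Tm = 80°C (≥ 77°C)
Each additional base adds 2°C (A/T) or 4°C (G/C), so Tm is non-decreasing in n; n = 26 is the first length to reach 77°C.

n = 26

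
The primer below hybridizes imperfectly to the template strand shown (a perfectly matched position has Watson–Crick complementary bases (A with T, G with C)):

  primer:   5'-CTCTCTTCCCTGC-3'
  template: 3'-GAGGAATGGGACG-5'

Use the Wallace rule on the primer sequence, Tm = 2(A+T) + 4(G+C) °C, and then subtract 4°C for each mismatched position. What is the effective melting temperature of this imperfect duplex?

Primer base counts: A=0, T=5, G=1, C=7 → A+T=5, G+C=8
Perfect-match Tm = 2(5) + 4(8) = 10 + 32 = 42°C
Mismatches (positions where the bases are not complementary): 3 (at positions 4, 5, 7)
Effective Tm = 42 − 3×4 = 42 − 12 = 30°C

30°C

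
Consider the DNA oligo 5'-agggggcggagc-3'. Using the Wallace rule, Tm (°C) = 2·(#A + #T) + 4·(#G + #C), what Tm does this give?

44°C

Base counts: T=0, G=8, C=2, A=2
AT pairs contribute 2, GC pairs contribute 10.
Tm = 2×2 + 4×10 = 44°C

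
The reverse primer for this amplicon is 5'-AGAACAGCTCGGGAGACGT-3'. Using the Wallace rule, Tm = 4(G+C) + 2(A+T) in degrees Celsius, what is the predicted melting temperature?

60°C

Scanning the sequence gives A=6, G=7, T=2, C=4.
A+T = 8, G+C = 11
Tm = 2(8) + 4(11) = 16 + 44 = 60°C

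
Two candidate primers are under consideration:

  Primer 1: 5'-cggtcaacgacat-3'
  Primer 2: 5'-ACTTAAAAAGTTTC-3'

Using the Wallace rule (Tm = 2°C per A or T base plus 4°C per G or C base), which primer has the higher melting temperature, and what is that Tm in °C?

Primer 1, 40°C

Primer 1: A+T=6, G+C=7 → Tm = 2(6)+4(7) = 40°C
Primer 2: A+T=11, G+C=3 → Tm = 2(11)+4(3) = 34°C
40°C vs 34°C → primer 1 is higher.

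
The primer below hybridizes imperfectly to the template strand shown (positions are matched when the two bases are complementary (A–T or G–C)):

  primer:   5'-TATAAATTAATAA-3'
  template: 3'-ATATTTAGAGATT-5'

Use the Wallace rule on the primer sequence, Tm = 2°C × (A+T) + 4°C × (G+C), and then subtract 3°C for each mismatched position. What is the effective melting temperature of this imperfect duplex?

17°C

Primer base counts: A=8, T=5, G=0, C=0 → A+T=13, G+C=0
Perfect-match Tm = 2(13) + 4(0) = 26 + 0 = 26°C
Mismatches (positions where the bases are not complementary): 3 (at positions 8, 9, 10)
Effective Tm = 26 − 3×3 = 26 − 9 = 17°C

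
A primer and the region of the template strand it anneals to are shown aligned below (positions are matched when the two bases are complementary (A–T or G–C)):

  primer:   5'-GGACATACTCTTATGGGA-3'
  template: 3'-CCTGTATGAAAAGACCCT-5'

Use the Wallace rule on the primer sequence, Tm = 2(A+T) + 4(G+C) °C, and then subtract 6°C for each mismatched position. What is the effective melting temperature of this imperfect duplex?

Primer base counts: A=5, T=5, G=5, C=3 → A+T=10, G+C=8
Perfect-match Tm = 2(10) + 4(8) = 20 + 32 = 52°C
Mismatches (positions where the bases are not complementary): 2 (at positions 10, 13)
Effective Tm = 52 − 2×6 = 52 − 12 = 40°C

40°C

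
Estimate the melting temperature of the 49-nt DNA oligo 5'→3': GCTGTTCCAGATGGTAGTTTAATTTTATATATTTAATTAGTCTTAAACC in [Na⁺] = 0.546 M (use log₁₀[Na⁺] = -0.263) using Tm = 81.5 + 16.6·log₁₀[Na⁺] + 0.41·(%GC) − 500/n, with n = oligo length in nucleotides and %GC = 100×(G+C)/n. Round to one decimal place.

Length n = 49. Base counts: C=6, T=22, A=14, G=7
G+C = 13, so %GC = 13/49 × 100 = 26.531%
Salt term: 16.6 × (-0.263) = -4.366
GC term: 0.41 × 26.531 = 10.878; length term: −500/49 = −10.204
Tm = 81.5 + (-4.366) + 10.878 − 10.204 = 77.808 → 77.8°C

77.8°C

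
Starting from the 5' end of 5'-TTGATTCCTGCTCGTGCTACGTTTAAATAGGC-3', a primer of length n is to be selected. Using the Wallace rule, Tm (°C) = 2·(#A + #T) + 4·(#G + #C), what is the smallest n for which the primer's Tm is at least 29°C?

First 10 bases: TTGATTCCTG → Tm = 28°C (< 29°C)
First 11 bases: TTGATTCCTGC → Tm = 32°C (≥ 29°C)
Since every base adds ≥2°C, Tm only increases with n, so the threshold is first crossed at n = 11.

n = 11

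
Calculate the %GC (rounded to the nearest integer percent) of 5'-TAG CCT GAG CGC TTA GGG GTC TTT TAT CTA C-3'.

Scanning the sequence gives A=5, G=8, T=11, C=7.
G+C = 8 + 7 = 15 out of 31 bases
%GC = 15/31 × 100 = 48.39% ≈ 48%

48%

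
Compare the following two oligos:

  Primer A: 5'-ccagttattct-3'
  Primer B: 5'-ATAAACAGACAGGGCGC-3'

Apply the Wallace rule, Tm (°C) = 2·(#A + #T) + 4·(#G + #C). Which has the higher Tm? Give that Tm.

Primer B, 52°C

Primer A: A+T=7, G+C=4 → Tm = 2(7)+4(4) = 30°C
Primer B: A+T=8, G+C=9 → Tm = 2(8)+4(9) = 52°C
30°C vs 52°C → primer B is higher.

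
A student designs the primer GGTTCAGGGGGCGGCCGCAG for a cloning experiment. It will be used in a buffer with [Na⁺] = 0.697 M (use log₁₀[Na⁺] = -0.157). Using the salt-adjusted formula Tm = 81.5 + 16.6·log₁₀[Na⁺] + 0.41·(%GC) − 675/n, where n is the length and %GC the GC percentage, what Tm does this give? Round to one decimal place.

Length n = 20. T=2, G=11, A=2, C=5
G+C = 16, so %GC = 16/20 × 100 = 80%
Salt term: 16.6 × (-0.157) = -2.606
GC term: 0.41 × 80 = 32.8; length term: −675/20 = −33.75
Tm = 81.5 + (-2.606) + 32.8 − 33.75 = 77.944 → 77.9°C

77.9°C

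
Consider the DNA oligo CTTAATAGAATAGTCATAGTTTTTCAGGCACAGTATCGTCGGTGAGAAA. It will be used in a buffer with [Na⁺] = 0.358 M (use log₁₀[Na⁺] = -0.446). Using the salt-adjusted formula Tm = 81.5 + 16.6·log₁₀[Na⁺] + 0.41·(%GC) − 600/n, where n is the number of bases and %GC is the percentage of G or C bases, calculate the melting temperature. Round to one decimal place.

Length n = 49. Counting bases: C=7, A=16, G=11, T=15
G+C = 18, so %GC = 18/49 × 100 = 36.735%
Salt term: 16.6 × (-0.446) = -7.404
GC term: 0.41 × 36.735 = 15.061; length term: −600/49 = −12.245
Tm = 81.5 + (-7.404) + 15.061 − 12.245 = 76.912 → 76.9°C

76.9°C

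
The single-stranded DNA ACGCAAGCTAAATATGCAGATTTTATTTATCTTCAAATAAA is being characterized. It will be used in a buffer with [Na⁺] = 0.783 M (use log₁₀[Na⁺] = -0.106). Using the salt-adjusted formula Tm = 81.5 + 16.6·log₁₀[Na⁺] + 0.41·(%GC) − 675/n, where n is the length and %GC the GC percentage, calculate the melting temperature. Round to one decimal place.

Length n = 41. Base counts: G=4, A=17, C=6, T=14
G+C = 10, so %GC = 10/41 × 100 = 24.39%
Salt term: 16.6 × (-0.106) = -1.76
GC term: 0.41 × 24.39 = 10; length term: −675/41 = −16.463
Tm = 81.5 + (-1.76) + 10 − 16.463 = 73.277 → 73.3°C

73.3°C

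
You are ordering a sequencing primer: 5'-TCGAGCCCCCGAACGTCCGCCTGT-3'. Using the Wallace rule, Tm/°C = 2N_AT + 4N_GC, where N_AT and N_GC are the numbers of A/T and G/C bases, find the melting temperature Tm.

Scanning the sequence gives C=11, G=6, A=3, T=4.
So N_AT = 7 and N_GC = 17.
Tm = 4·17 + 2·7 = 68 + 14 = 82°C

82°C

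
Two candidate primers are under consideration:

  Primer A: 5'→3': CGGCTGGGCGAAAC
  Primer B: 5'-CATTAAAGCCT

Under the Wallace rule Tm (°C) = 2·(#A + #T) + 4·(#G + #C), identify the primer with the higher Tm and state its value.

Primer A, 48°C

Primer A: A+T=4, G+C=10 → Tm = 2(4)+4(10) = 48°C
Primer B: A+T=7, G+C=4 → Tm = 2(7)+4(4) = 30°C
48°C vs 30°C → primer A is higher.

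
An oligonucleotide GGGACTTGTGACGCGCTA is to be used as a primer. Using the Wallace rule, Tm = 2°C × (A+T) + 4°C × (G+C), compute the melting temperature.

58°C

Counting bases: C=4, G=7, T=4, A=3
AT pairs contribute 7, GC pairs contribute 11.
Tm = 4·11 + 2·7 = 44 + 14 = 58°C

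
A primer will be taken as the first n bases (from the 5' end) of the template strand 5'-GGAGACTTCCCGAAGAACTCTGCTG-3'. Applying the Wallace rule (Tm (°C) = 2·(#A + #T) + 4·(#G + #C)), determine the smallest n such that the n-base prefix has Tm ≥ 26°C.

n = 9

First 8 bases: GGAGACTT → Tm = 24°C (< 26°C)
First 9 bases: GGAGACTTC → Tm = 28°C (≥ 26°C)
Since every base adds ≥2°C, Tm only increases with n, so the threshold is first crossed at n = 9.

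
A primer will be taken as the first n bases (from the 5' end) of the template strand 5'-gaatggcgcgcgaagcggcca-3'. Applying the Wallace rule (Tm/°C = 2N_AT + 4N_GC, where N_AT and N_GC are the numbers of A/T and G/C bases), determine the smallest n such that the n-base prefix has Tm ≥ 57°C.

First 16 bases: GAATGGCGCGCGAAGC → Tm = 54°C (< 57°C)
First 17 bases: GAATGGCGCGCGAAGCG → Tm = 58°C (≥ 57°C)
Each additional base adds 2°C (A/T) or 4°C (G/C), so Tm is non-decreasing in n; n = 17 is the first length to reach 57°C.

n = 17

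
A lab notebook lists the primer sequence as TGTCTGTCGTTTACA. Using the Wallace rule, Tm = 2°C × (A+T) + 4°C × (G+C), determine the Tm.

42°C

C=3, T=7, G=3, A=2
A+T = 9, G+C = 6
Tm = 2(9) + 4(6) = 18 + 24 = 42°C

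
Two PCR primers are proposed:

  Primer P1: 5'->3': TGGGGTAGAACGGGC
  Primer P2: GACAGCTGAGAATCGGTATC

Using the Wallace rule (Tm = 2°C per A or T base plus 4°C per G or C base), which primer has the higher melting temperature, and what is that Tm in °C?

Primer P2, 60°C

Primer P1: A+T=5, G+C=10 → Tm = 2(5)+4(10) = 50°C
Primer P2: A+T=10, G+C=10 → Tm = 2(10)+4(10) = 60°C
50°C vs 60°C → primer P2 is higher.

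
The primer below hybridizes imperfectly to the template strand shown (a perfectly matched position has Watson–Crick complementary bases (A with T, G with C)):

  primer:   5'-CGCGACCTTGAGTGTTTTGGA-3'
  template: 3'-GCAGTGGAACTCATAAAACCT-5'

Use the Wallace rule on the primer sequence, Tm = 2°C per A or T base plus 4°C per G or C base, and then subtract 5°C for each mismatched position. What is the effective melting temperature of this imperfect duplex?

49°C

Primer base counts: A=3, T=7, G=7, C=4 → A+T=10, G+C=11
Perfect-match Tm = 2(10) + 4(11) = 20 + 44 = 64°C
Mismatches (positions where the bases are not complementary): 3 (at positions 3, 4, 14)
Effective Tm = 64 − 3×5 = 64 − 15 = 49°C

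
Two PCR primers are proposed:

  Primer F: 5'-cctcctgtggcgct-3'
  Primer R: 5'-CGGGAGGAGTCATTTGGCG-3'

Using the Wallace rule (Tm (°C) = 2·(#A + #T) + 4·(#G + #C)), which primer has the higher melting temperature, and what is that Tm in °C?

Primer R, 62°C

Primer F: A+T=4, G+C=10 → Tm = 2(4)+4(10) = 48°C
Primer R: A+T=7, G+C=12 → Tm = 2(7)+4(12) = 62°C
48°C vs 62°C → primer R is higher.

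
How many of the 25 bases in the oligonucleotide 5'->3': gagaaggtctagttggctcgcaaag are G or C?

13

Scanning the sequence gives C=4, G=9, T=5, A=7.
Total G or C: 9 + 4 = 13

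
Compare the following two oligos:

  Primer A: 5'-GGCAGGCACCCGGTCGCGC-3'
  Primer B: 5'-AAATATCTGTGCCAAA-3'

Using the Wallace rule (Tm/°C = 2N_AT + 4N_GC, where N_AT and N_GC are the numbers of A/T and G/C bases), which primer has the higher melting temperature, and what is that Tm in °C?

Primer A, 70°C

Primer A: A+T=3, G+C=16 → Tm = 2(3)+4(16) = 70°C
Primer B: A+T=11, G+C=5 → Tm = 2(11)+4(5) = 42°C
70°C vs 42°C → primer A is higher.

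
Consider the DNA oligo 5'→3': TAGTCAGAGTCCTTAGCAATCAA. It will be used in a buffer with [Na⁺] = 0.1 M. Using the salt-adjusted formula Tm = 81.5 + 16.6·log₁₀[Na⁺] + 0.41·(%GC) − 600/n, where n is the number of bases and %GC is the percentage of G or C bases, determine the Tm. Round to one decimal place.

Length n = 23. Base counts: C=5, A=8, T=6, G=4
G+C = 9, so %GC = 9/23 × 100 = 39.13%
Salt term: 16.6 × (-1) = -16.6
GC term: 0.41 × 39.13 = 16.043; length term: −600/23 = −26.087
Tm = 81.5 + (-16.6) + 16.043 − 26.087 = 54.856 → 54.9°C

54.9°C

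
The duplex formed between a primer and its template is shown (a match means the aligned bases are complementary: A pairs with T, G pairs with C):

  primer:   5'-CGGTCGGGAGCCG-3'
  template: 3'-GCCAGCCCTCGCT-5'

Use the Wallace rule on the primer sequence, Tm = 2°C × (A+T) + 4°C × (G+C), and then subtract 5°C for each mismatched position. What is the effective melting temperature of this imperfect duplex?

Primer base counts: A=1, T=1, G=7, C=4 → A+T=2, G+C=11
Perfect-match Tm = 2(2) + 4(11) = 4 + 44 = 48°C
Mismatches (positions where the bases are not complementary): 2 (at positions 12, 13)
Effective Tm = 48 − 2×5 = 48 − 10 = 38°C

38°C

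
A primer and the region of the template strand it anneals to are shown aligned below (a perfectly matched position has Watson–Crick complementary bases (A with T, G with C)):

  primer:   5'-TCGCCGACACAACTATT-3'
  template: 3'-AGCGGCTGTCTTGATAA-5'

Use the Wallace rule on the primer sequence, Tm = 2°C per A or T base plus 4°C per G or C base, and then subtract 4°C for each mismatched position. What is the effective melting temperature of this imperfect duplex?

Primer base counts: A=5, T=4, G=2, C=6 → A+T=9, G+C=8
Perfect-match Tm = 2(9) + 4(8) = 18 + 32 = 50°C
Mismatches (positions where the bases are not complementary): 1 (at position 10)
Effective Tm = 50 − 1×4 = 50 − 4 = 46°C

46°C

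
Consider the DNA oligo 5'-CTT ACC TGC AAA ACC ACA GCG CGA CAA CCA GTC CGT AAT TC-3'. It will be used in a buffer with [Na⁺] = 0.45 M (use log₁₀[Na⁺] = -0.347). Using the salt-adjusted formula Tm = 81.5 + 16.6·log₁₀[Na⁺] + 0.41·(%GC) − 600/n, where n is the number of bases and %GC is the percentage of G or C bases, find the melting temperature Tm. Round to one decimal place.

82.1°C

Length n = 41. T=7, G=6, C=15, A=13
G+C = 21, so %GC = 21/41 × 100 = 51.22%
Salt term: 16.6 × (-0.347) = -5.76
GC term: 0.41 × 51.22 = 21; length term: −600/41 = −14.634
Tm = 81.5 + (-5.76) + 21 − 14.634 = 82.106 → 82.1°C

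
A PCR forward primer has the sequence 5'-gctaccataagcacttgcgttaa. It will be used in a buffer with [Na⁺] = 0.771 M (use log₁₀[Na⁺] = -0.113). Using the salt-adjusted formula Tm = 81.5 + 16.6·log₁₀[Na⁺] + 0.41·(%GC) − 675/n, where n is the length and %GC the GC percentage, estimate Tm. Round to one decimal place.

68.1°C

Length n = 23. A=7, G=4, T=6, C=6
G+C = 10, so %GC = 10/23 × 100 = 43.478%
Salt term: 16.6 × (-0.113) = -1.876
GC term: 0.41 × 43.478 = 17.826; length term: −675/23 = −29.348
Tm = 81.5 + (-1.876) + 17.826 − 29.348 = 68.102 → 68.1°C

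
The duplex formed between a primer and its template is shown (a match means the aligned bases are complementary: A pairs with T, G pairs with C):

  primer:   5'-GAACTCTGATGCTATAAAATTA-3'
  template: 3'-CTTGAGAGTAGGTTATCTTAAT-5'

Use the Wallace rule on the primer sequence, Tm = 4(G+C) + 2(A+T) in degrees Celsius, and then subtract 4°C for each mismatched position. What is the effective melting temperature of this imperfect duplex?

Primer base counts: A=9, T=7, G=3, C=3 → A+T=16, G+C=6
Perfect-match Tm = 2(16) + 4(6) = 32 + 24 = 56°C
Mismatches (positions where the bases are not complementary): 4 (at positions 8, 11, 13, 17)
Effective Tm = 56 − 4×4 = 56 − 16 = 40°C

40°C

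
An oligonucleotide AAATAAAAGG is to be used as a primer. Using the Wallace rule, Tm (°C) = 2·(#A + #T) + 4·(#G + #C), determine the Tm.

24°C

G=2, C=0, A=7, T=1
AT pairs contribute 8, GC pairs contribute 2.
Tm = 4·2 + 2·8 = 8 + 16 = 24°C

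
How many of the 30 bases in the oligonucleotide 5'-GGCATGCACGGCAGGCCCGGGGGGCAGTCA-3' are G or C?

23

A=5, G=14, T=2, C=9
G+C = 14 + 9 = 23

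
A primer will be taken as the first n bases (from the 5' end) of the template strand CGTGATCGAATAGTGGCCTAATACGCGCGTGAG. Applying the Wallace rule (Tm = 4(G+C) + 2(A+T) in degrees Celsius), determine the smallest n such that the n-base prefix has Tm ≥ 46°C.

First 15 bases: CGTGATCGAATAGTG → Tm = 44°C (< 46°C)
First 16 bases: CGTGATCGAATAGTGG → Tm = 48°C (≥ 46°C)
Since every base adds ≥2°C, Tm only increases with n, so the threshold is first crossed at n = 16.

n = 16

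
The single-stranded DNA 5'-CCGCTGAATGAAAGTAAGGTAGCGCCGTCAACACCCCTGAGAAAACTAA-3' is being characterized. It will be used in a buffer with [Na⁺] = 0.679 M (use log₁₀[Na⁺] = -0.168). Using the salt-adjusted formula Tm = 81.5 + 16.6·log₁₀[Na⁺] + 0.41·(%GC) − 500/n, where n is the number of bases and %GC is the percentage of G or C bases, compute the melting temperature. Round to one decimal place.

Length n = 49. G=11, T=7, A=18, C=13
G+C = 24, so %GC = 24/49 × 100 = 48.98%
Salt term: 16.6 × (-0.168) = -2.789
GC term: 0.41 × 48.98 = 20.082; length term: −500/49 = −10.204
Tm = 81.5 + (-2.789) + 20.082 − 10.204 = 88.589 → 88.6°C

88.6°C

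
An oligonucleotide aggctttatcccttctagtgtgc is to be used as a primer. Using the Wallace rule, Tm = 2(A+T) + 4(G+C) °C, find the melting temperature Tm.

G=5, T=9, A=3, C=6
So N_AT = 12 and N_GC = 11.
Tm = 2×12 + 4×11 = 68°C

68°C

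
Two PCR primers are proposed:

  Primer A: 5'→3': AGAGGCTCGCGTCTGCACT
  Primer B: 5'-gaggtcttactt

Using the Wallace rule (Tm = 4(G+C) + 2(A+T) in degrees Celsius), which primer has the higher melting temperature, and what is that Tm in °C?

Primer A, 62°C

Primer A: A+T=7, G+C=12 → Tm = 2(7)+4(12) = 62°C
Primer B: A+T=7, G+C=5 → Tm = 2(7)+4(5) = 34°C
62°C vs 34°C → primer A is higher.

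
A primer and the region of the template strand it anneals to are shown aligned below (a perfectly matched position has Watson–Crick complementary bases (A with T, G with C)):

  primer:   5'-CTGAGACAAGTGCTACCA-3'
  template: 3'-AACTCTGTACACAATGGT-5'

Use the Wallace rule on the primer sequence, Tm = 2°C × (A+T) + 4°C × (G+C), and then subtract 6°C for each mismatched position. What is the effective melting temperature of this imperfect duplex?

36°C

Primer base counts: A=6, T=3, G=4, C=5 → A+T=9, G+C=9
Perfect-match Tm = 2(9) + 4(9) = 18 + 36 = 54°C
Mismatches (positions where the bases are not complementary): 3 (at positions 1, 9, 13)
Effective Tm = 54 − 3×6 = 54 − 18 = 36°C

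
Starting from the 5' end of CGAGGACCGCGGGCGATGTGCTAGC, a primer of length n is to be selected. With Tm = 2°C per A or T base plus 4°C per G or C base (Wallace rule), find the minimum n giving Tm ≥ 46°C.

n = 13

First 12 bases: CGAGGACCGCGG → Tm = 44°C (< 46°C)
First 13 bases: CGAGGACCGCGGG → Tm = 48°C (≥ 46°C)
Since every base adds ≥2°C, Tm only increases with n, so the threshold is first crossed at n = 13.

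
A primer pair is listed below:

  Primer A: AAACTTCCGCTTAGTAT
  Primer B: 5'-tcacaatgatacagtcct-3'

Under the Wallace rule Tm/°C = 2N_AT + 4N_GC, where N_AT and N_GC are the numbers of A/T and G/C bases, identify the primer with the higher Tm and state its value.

Primer B, 50°C

Primer A: A+T=11, G+C=6 → Tm = 2(11)+4(6) = 46°C
Primer B: A+T=11, G+C=7 → Tm = 2(11)+4(7) = 50°C
46°C vs 50°C → primer B is higher.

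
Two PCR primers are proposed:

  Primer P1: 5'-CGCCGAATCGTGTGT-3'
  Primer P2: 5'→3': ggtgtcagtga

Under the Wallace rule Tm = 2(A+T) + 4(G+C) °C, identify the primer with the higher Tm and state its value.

Primer P1: A+T=6, G+C=9 → Tm = 2(6)+4(9) = 48°C
Primer P2: A+T=5, G+C=6 → Tm = 2(5)+4(6) = 34°C
48°C vs 34°C → primer P1 is higher.

Primer P1, 48°C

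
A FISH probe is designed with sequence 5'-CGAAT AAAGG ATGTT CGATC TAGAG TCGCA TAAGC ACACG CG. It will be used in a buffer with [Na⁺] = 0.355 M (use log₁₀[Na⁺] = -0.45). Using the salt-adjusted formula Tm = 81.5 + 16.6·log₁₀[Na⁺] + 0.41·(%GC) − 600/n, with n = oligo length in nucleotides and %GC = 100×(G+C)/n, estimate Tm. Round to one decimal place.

79.3°C

Length n = 42. Counting bases: A=14, T=8, G=11, C=9
G+C = 20, so %GC = 20/42 × 100 = 47.619%
Salt term: 16.6 × (-0.45) = -7.47
GC term: 0.41 × 47.619 = 19.524; length term: −600/42 = −14.286
Tm = 81.5 + (-7.47) + 19.524 − 14.286 = 79.268 → 79.3°C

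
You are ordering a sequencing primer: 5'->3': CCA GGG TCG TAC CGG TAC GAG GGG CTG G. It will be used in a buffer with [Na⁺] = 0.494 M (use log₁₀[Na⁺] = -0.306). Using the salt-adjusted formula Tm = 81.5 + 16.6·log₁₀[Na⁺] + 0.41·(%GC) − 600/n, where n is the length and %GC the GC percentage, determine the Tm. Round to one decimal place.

84.3°C

Length n = 28. Counting bases: G=13, C=7, T=4, A=4
G+C = 20, so %GC = 20/28 × 100 = 71.429%
Salt term: 16.6 × (-0.306) = -5.08
GC term: 0.41 × 71.429 = 29.286; length term: −600/28 = −21.429
Tm = 81.5 + (-5.08) + 29.286 − 21.429 = 84.277 → 84.3°C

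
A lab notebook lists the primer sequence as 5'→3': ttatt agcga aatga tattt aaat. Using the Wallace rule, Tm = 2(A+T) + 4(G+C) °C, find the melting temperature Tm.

Scanning the sequence gives G=3, T=10, A=10, C=1.
So N_AT = 20 and N_GC = 4.
Tm = 4·4 + 2·20 = 16 + 40 = 56°C

56°C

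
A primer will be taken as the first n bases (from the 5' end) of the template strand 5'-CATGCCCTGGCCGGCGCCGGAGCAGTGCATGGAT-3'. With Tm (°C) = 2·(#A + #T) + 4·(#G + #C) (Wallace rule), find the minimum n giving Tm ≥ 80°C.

First 21 bases: CATGCCCTGGCCGGCGCCGGA → Tm = 76°C (< 80°C)
First 22 bases: CATGCCCTGGCCGGCGCCGGAG → Tm = 80°C (≥ 80°C)
Each additional base adds 2°C (A/T) or 4°C (G/C), so Tm is non-decreasing in n; n = 22 is the first length to reach 80°C.

n = 22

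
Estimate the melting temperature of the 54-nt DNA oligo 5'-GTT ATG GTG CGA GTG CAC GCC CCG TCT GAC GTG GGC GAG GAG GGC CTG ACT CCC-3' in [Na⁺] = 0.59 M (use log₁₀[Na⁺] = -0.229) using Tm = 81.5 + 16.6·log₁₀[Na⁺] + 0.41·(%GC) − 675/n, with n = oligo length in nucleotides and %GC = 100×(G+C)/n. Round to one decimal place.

93.3°C

Length n = 54. Base counts: C=16, T=10, A=7, G=21
G+C = 37, so %GC = 37/54 × 100 = 68.519%
Salt term: 16.6 × (-0.229) = -3.801
GC term: 0.41 × 68.519 = 28.093; length term: −675/54 = −12.5
Tm = 81.5 + (-3.801) + 28.093 − 12.5 = 93.292 → 93.3°C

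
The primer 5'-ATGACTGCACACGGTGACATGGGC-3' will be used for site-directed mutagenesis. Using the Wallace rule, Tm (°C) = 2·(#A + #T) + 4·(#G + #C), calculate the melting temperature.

76°C

C=6, T=4, G=8, A=6
So N_AT = 10 and N_GC = 14.
Tm = 4·14 + 2·10 = 56 + 20 = 76°C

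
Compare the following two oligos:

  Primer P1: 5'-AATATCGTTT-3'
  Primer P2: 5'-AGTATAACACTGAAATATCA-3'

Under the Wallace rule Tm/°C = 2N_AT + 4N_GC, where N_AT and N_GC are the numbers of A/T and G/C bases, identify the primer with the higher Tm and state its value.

Primer P2, 50°C

Primer P1: A+T=8, G+C=2 → Tm = 2(8)+4(2) = 24°C
Primer P2: A+T=15, G+C=5 → Tm = 2(15)+4(5) = 50°C
24°C vs 50°C → primer P2 is higher.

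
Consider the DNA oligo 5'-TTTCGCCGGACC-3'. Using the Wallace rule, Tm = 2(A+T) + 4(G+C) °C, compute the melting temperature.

Base counts: C=5, A=1, T=3, G=3
AT pairs contribute 4, GC pairs contribute 8.
Tm = 2×4 + 4×8 = 40°C

40°C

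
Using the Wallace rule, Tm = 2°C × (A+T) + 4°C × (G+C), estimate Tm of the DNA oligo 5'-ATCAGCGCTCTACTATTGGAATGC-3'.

70°C

Scanning the sequence gives G=5, A=6, C=6, T=7.
So N_AT = 13 and N_GC = 11.
Tm = 2×13 + 4×11 = 70°C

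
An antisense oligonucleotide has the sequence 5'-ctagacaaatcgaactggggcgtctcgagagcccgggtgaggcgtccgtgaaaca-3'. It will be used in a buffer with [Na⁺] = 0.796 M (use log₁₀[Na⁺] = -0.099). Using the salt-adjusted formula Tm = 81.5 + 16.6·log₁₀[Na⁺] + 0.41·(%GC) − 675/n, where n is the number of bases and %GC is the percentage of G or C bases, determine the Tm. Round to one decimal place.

92.2°C

Length n = 55. Base counts: G=19, T=8, A=14, C=14
G+C = 33, so %GC = 33/55 × 100 = 60%
Salt term: 16.6 × (-0.099) = -1.643
GC term: 0.41 × 60 = 24.6; length term: −675/55 = −12.273
Tm = 81.5 + (-1.643) + 24.6 − 12.273 = 92.184 → 92.2°C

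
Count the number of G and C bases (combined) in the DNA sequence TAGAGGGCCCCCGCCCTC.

14

Base counts: A=2, C=9, G=5, T=2
G+C = 5 + 9 = 14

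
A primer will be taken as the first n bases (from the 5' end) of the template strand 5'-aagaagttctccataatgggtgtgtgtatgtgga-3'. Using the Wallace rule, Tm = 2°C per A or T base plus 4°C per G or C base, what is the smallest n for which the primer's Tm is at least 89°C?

First 31 bases: AAGAAGTTCTCCATAATGGGTGTGTGTATGT → Tm = 86°C (< 89°C)
First 32 bases: AAGAAGTTCTCCATAATGGGTGTGTGTATGTG → Tm = 90°C (≥ 89°C)
Since every base adds ≥2°C, Tm only increases with n, so the threshold is first crossed at n = 32.

n = 32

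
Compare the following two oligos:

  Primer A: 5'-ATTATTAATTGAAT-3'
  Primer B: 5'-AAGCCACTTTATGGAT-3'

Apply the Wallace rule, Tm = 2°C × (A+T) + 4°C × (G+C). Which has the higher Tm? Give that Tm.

Primer A: A+T=13, G+C=1 → Tm = 2(13)+4(1) = 30°C
Primer B: A+T=10, G+C=6 → Tm = 2(10)+4(6) = 44°C
30°C vs 44°C → primer B is higher.

Primer B, 44°C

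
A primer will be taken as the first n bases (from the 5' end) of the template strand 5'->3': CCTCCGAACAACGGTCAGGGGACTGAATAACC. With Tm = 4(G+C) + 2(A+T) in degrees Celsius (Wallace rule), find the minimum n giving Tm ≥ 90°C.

n = 29

First 28 bases: CCTCCGAACAACGGTCAGGGGACTGAAT → Tm = 88°C (< 90°C)
First 29 bases: CCTCCGAACAACGGTCAGGGGACTGAATA → Tm = 90°C (≥ 90°C)
Each additional base adds 2°C (A/T) or 4°C (G/C), so Tm is non-decreasing in n; n = 29 is the first length to reach 90°C.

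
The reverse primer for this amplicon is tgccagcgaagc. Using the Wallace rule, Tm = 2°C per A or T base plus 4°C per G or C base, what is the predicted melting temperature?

40°C

Scanning the sequence gives G=4, A=3, T=1, C=4.
A+T = 4, G+C = 8
Tm = 2×4 + 4×8 = 40°C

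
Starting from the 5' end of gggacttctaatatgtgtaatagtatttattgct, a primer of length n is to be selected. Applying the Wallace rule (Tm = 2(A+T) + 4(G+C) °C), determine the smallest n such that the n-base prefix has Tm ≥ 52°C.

First 18 bases: GGGACTTCTAATATGTGT → Tm = 50°C (< 52°C)
First 19 bases: GGGACTTCTAATATGTGTA → Tm = 52°C (≥ 52°C)
Since every base adds ≥2°C, Tm only increases with n, so the threshold is first crossed at n = 19.

n = 19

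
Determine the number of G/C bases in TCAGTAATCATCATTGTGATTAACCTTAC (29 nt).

Base counts: C=6, T=11, G=3, A=9
G+C = 3 + 6 = 9

9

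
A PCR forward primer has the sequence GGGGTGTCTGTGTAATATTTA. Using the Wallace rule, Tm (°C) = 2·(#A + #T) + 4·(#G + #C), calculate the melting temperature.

Scanning the sequence gives A=4, T=9, C=1, G=7.
So N_AT = 13 and N_GC = 8.
Tm = 4·8 + 2·13 = 32 + 26 = 58°C

58°C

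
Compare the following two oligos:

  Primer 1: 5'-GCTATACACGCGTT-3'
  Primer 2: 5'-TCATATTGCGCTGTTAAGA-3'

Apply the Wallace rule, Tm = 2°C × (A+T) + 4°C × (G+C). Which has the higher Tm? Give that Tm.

Primer 2, 52°C

Primer 1: A+T=7, G+C=7 → Tm = 2(7)+4(7) = 42°C
Primer 2: A+T=12, G+C=7 → Tm = 2(12)+4(7) = 52°C
42°C vs 52°C → primer 2 is higher.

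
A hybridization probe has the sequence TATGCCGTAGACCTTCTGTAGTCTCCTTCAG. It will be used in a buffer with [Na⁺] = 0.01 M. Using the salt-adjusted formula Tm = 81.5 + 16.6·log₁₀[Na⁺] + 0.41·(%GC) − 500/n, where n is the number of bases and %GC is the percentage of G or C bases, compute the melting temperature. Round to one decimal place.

Length n = 31. Scanning the sequence gives T=11, A=5, C=9, G=6.
G+C = 15, so %GC = 15/31 × 100 = 48.387%
Salt term: 16.6 × (-2) = -33.2
GC term: 0.41 × 48.387 = 19.839; length term: −500/31 = −16.129
Tm = 81.5 + (-33.2) + 19.839 − 16.129 = 52.01 → 52.0°C

52.0°C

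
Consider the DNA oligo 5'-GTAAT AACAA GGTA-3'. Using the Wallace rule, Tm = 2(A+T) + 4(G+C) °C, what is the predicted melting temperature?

36°C

Counting bases: C=1, G=3, A=7, T=3
So N_AT = 10 and N_GC = 4.
Tm = 2×10 + 4×4 = 36°C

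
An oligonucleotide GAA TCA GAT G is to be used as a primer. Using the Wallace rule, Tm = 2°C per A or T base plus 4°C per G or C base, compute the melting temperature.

Scanning the sequence gives G=3, A=4, C=1, T=2.
AT pairs contribute 6, GC pairs contribute 4.
Tm = 4·4 + 2·6 = 16 + 12 = 28°C

28°C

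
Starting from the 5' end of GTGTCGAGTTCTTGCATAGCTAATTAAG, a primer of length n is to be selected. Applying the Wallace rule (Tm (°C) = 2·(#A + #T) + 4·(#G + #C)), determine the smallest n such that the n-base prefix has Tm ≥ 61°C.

First 20 bases: GTGTCGAGTTCTTGCATAGC → Tm = 60°C (< 61°C)
First 21 bases: GTGTCGAGTTCTTGCATAGCT → Tm = 62°C (≥ 61°C)
Since every base adds ≥2°C, Tm only increases with n, so the threshold is first crossed at n = 21.

n = 21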